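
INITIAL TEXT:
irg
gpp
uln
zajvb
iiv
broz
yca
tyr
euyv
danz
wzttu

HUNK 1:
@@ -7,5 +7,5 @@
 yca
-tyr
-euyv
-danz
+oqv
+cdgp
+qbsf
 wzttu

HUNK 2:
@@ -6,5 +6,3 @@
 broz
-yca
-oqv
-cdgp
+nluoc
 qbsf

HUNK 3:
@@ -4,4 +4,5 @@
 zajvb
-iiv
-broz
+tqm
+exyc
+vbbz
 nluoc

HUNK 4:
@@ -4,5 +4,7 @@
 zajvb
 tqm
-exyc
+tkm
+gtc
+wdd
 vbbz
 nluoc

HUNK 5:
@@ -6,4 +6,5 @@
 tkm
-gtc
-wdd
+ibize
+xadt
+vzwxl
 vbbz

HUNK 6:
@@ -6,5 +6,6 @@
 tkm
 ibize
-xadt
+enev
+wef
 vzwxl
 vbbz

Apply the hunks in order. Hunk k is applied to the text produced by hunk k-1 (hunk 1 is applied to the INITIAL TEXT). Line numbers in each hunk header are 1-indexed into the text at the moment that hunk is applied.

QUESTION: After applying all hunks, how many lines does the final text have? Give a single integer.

Answer: 14

Derivation:
Hunk 1: at line 7 remove [tyr,euyv,danz] add [oqv,cdgp,qbsf] -> 11 lines: irg gpp uln zajvb iiv broz yca oqv cdgp qbsf wzttu
Hunk 2: at line 6 remove [yca,oqv,cdgp] add [nluoc] -> 9 lines: irg gpp uln zajvb iiv broz nluoc qbsf wzttu
Hunk 3: at line 4 remove [iiv,broz] add [tqm,exyc,vbbz] -> 10 lines: irg gpp uln zajvb tqm exyc vbbz nluoc qbsf wzttu
Hunk 4: at line 4 remove [exyc] add [tkm,gtc,wdd] -> 12 lines: irg gpp uln zajvb tqm tkm gtc wdd vbbz nluoc qbsf wzttu
Hunk 5: at line 6 remove [gtc,wdd] add [ibize,xadt,vzwxl] -> 13 lines: irg gpp uln zajvb tqm tkm ibize xadt vzwxl vbbz nluoc qbsf wzttu
Hunk 6: at line 6 remove [xadt] add [enev,wef] -> 14 lines: irg gpp uln zajvb tqm tkm ibize enev wef vzwxl vbbz nluoc qbsf wzttu
Final line count: 14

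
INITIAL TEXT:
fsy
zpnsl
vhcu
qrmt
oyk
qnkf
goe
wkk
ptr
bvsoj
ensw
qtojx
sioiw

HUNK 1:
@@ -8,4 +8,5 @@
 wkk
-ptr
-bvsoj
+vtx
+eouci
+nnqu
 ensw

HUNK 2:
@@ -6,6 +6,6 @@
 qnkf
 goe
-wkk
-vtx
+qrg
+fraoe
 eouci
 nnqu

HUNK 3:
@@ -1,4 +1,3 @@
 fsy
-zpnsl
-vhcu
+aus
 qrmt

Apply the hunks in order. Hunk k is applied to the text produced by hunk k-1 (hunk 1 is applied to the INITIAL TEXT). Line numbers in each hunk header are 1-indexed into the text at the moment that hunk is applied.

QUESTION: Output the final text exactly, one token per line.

Answer: fsy
aus
qrmt
oyk
qnkf
goe
qrg
fraoe
eouci
nnqu
ensw
qtojx
sioiw

Derivation:
Hunk 1: at line 8 remove [ptr,bvsoj] add [vtx,eouci,nnqu] -> 14 lines: fsy zpnsl vhcu qrmt oyk qnkf goe wkk vtx eouci nnqu ensw qtojx sioiw
Hunk 2: at line 6 remove [wkk,vtx] add [qrg,fraoe] -> 14 lines: fsy zpnsl vhcu qrmt oyk qnkf goe qrg fraoe eouci nnqu ensw qtojx sioiw
Hunk 3: at line 1 remove [zpnsl,vhcu] add [aus] -> 13 lines: fsy aus qrmt oyk qnkf goe qrg fraoe eouci nnqu ensw qtojx sioiw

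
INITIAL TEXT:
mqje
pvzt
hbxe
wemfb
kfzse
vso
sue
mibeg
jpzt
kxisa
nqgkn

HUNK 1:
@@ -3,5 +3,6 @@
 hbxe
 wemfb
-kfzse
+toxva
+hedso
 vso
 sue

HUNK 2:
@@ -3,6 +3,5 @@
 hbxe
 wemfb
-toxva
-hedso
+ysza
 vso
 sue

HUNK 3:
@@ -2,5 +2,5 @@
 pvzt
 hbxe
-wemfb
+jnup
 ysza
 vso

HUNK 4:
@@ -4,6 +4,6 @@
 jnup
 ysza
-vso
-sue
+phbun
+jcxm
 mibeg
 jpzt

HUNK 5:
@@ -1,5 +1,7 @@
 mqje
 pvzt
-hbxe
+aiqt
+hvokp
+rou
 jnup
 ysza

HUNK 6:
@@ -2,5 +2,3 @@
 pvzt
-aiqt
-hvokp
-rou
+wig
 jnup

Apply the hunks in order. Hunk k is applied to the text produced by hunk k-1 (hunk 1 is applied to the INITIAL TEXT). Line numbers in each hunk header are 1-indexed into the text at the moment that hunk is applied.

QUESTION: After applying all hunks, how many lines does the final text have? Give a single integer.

Hunk 1: at line 3 remove [kfzse] add [toxva,hedso] -> 12 lines: mqje pvzt hbxe wemfb toxva hedso vso sue mibeg jpzt kxisa nqgkn
Hunk 2: at line 3 remove [toxva,hedso] add [ysza] -> 11 lines: mqje pvzt hbxe wemfb ysza vso sue mibeg jpzt kxisa nqgkn
Hunk 3: at line 2 remove [wemfb] add [jnup] -> 11 lines: mqje pvzt hbxe jnup ysza vso sue mibeg jpzt kxisa nqgkn
Hunk 4: at line 4 remove [vso,sue] add [phbun,jcxm] -> 11 lines: mqje pvzt hbxe jnup ysza phbun jcxm mibeg jpzt kxisa nqgkn
Hunk 5: at line 1 remove [hbxe] add [aiqt,hvokp,rou] -> 13 lines: mqje pvzt aiqt hvokp rou jnup ysza phbun jcxm mibeg jpzt kxisa nqgkn
Hunk 6: at line 2 remove [aiqt,hvokp,rou] add [wig] -> 11 lines: mqje pvzt wig jnup ysza phbun jcxm mibeg jpzt kxisa nqgkn
Final line count: 11

Answer: 11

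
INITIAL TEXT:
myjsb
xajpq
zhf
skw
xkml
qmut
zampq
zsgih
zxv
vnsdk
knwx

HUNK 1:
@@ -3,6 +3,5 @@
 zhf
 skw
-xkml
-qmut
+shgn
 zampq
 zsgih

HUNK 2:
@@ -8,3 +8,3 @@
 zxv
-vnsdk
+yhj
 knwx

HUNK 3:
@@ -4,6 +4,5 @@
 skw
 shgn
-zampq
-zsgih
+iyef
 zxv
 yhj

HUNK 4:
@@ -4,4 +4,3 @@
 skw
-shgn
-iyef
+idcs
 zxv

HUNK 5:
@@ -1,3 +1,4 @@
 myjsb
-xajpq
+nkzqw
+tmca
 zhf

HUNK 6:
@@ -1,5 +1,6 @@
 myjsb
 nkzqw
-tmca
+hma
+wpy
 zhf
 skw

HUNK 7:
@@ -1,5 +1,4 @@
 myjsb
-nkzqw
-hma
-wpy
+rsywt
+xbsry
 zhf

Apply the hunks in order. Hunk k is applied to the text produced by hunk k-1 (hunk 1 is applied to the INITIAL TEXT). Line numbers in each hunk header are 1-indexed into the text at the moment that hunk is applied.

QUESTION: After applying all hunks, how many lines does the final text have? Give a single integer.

Answer: 9

Derivation:
Hunk 1: at line 3 remove [xkml,qmut] add [shgn] -> 10 lines: myjsb xajpq zhf skw shgn zampq zsgih zxv vnsdk knwx
Hunk 2: at line 8 remove [vnsdk] add [yhj] -> 10 lines: myjsb xajpq zhf skw shgn zampq zsgih zxv yhj knwx
Hunk 3: at line 4 remove [zampq,zsgih] add [iyef] -> 9 lines: myjsb xajpq zhf skw shgn iyef zxv yhj knwx
Hunk 4: at line 4 remove [shgn,iyef] add [idcs] -> 8 lines: myjsb xajpq zhf skw idcs zxv yhj knwx
Hunk 5: at line 1 remove [xajpq] add [nkzqw,tmca] -> 9 lines: myjsb nkzqw tmca zhf skw idcs zxv yhj knwx
Hunk 6: at line 1 remove [tmca] add [hma,wpy] -> 10 lines: myjsb nkzqw hma wpy zhf skw idcs zxv yhj knwx
Hunk 7: at line 1 remove [nkzqw,hma,wpy] add [rsywt,xbsry] -> 9 lines: myjsb rsywt xbsry zhf skw idcs zxv yhj knwx
Final line count: 9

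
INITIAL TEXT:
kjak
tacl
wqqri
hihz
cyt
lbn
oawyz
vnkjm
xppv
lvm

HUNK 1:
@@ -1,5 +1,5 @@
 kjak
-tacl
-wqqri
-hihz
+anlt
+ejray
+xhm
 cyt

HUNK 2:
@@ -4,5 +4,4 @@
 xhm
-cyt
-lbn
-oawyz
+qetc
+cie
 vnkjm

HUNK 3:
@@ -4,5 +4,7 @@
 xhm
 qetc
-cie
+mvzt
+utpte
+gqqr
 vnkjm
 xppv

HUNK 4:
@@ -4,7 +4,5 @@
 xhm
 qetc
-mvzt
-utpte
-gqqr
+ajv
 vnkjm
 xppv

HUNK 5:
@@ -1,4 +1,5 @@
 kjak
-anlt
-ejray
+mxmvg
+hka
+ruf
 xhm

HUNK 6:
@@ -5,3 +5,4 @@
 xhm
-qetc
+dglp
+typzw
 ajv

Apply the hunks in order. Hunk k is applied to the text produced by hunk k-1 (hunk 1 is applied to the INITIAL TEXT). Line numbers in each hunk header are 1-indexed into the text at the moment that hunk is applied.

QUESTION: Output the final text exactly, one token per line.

Hunk 1: at line 1 remove [tacl,wqqri,hihz] add [anlt,ejray,xhm] -> 10 lines: kjak anlt ejray xhm cyt lbn oawyz vnkjm xppv lvm
Hunk 2: at line 4 remove [cyt,lbn,oawyz] add [qetc,cie] -> 9 lines: kjak anlt ejray xhm qetc cie vnkjm xppv lvm
Hunk 3: at line 4 remove [cie] add [mvzt,utpte,gqqr] -> 11 lines: kjak anlt ejray xhm qetc mvzt utpte gqqr vnkjm xppv lvm
Hunk 4: at line 4 remove [mvzt,utpte,gqqr] add [ajv] -> 9 lines: kjak anlt ejray xhm qetc ajv vnkjm xppv lvm
Hunk 5: at line 1 remove [anlt,ejray] add [mxmvg,hka,ruf] -> 10 lines: kjak mxmvg hka ruf xhm qetc ajv vnkjm xppv lvm
Hunk 6: at line 5 remove [qetc] add [dglp,typzw] -> 11 lines: kjak mxmvg hka ruf xhm dglp typzw ajv vnkjm xppv lvm

Answer: kjak
mxmvg
hka
ruf
xhm
dglp
typzw
ajv
vnkjm
xppv
lvm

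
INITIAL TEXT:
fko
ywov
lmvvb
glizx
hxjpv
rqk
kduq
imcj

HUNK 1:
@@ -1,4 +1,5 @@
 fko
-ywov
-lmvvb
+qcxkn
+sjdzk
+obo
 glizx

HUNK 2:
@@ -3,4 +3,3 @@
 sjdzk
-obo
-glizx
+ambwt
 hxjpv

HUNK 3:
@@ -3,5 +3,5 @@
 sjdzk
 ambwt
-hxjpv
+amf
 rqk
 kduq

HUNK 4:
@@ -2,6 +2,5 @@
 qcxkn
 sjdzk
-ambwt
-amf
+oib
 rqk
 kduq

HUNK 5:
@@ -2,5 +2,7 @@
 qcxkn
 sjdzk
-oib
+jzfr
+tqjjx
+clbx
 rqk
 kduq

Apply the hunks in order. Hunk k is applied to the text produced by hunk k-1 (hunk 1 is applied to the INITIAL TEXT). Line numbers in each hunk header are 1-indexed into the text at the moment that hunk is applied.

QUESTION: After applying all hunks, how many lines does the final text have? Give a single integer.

Answer: 9

Derivation:
Hunk 1: at line 1 remove [ywov,lmvvb] add [qcxkn,sjdzk,obo] -> 9 lines: fko qcxkn sjdzk obo glizx hxjpv rqk kduq imcj
Hunk 2: at line 3 remove [obo,glizx] add [ambwt] -> 8 lines: fko qcxkn sjdzk ambwt hxjpv rqk kduq imcj
Hunk 3: at line 3 remove [hxjpv] add [amf] -> 8 lines: fko qcxkn sjdzk ambwt amf rqk kduq imcj
Hunk 4: at line 2 remove [ambwt,amf] add [oib] -> 7 lines: fko qcxkn sjdzk oib rqk kduq imcj
Hunk 5: at line 2 remove [oib] add [jzfr,tqjjx,clbx] -> 9 lines: fko qcxkn sjdzk jzfr tqjjx clbx rqk kduq imcj
Final line count: 9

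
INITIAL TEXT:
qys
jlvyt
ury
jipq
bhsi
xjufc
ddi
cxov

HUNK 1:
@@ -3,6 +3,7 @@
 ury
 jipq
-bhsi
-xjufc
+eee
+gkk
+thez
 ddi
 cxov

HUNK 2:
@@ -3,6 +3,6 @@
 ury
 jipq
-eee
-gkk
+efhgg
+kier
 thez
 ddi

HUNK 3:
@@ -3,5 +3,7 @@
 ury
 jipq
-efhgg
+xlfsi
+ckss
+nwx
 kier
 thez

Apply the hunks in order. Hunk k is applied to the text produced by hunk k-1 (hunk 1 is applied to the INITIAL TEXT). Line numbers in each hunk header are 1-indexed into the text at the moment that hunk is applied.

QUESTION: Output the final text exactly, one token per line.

Answer: qys
jlvyt
ury
jipq
xlfsi
ckss
nwx
kier
thez
ddi
cxov

Derivation:
Hunk 1: at line 3 remove [bhsi,xjufc] add [eee,gkk,thez] -> 9 lines: qys jlvyt ury jipq eee gkk thez ddi cxov
Hunk 2: at line 3 remove [eee,gkk] add [efhgg,kier] -> 9 lines: qys jlvyt ury jipq efhgg kier thez ddi cxov
Hunk 3: at line 3 remove [efhgg] add [xlfsi,ckss,nwx] -> 11 lines: qys jlvyt ury jipq xlfsi ckss nwx kier thez ddi cxov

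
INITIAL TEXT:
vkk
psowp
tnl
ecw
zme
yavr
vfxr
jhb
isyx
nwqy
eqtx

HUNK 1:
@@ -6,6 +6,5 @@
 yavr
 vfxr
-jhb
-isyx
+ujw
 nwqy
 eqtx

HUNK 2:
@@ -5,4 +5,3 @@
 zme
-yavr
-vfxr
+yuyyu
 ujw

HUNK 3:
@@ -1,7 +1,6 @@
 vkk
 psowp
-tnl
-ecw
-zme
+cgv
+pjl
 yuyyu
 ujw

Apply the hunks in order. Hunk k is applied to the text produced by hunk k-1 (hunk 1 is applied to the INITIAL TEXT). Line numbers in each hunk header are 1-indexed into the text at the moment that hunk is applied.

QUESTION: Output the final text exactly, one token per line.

Hunk 1: at line 6 remove [jhb,isyx] add [ujw] -> 10 lines: vkk psowp tnl ecw zme yavr vfxr ujw nwqy eqtx
Hunk 2: at line 5 remove [yavr,vfxr] add [yuyyu] -> 9 lines: vkk psowp tnl ecw zme yuyyu ujw nwqy eqtx
Hunk 3: at line 1 remove [tnl,ecw,zme] add [cgv,pjl] -> 8 lines: vkk psowp cgv pjl yuyyu ujw nwqy eqtx

Answer: vkk
psowp
cgv
pjl
yuyyu
ujw
nwqy
eqtx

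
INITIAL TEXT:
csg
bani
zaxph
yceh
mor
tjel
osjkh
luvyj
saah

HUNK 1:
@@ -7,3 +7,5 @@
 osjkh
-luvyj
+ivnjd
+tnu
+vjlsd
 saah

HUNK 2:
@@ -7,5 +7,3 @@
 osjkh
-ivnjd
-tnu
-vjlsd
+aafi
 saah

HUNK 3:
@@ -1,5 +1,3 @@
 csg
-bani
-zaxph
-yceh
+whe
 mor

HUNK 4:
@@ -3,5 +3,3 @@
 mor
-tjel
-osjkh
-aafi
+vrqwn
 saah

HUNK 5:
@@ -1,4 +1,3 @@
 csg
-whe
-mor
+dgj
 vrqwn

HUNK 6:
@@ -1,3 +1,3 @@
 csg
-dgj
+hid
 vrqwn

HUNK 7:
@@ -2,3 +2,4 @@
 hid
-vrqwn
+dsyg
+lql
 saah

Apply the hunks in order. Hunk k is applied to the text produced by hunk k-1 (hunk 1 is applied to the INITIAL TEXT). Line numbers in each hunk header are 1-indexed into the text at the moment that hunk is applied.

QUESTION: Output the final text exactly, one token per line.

Hunk 1: at line 7 remove [luvyj] add [ivnjd,tnu,vjlsd] -> 11 lines: csg bani zaxph yceh mor tjel osjkh ivnjd tnu vjlsd saah
Hunk 2: at line 7 remove [ivnjd,tnu,vjlsd] add [aafi] -> 9 lines: csg bani zaxph yceh mor tjel osjkh aafi saah
Hunk 3: at line 1 remove [bani,zaxph,yceh] add [whe] -> 7 lines: csg whe mor tjel osjkh aafi saah
Hunk 4: at line 3 remove [tjel,osjkh,aafi] add [vrqwn] -> 5 lines: csg whe mor vrqwn saah
Hunk 5: at line 1 remove [whe,mor] add [dgj] -> 4 lines: csg dgj vrqwn saah
Hunk 6: at line 1 remove [dgj] add [hid] -> 4 lines: csg hid vrqwn saah
Hunk 7: at line 2 remove [vrqwn] add [dsyg,lql] -> 5 lines: csg hid dsyg lql saah

Answer: csg
hid
dsyg
lql
saah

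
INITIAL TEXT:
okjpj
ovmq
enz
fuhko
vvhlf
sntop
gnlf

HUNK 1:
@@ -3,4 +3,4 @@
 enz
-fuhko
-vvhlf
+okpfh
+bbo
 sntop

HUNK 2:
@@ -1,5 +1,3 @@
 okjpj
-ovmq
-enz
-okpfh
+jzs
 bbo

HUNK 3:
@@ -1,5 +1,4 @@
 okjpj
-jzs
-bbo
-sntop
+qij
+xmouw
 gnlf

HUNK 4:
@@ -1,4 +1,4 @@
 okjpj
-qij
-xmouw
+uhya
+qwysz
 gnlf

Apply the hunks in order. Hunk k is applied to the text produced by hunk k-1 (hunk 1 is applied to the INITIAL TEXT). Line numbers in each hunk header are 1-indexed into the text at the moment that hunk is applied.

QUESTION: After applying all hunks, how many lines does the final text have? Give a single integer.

Hunk 1: at line 3 remove [fuhko,vvhlf] add [okpfh,bbo] -> 7 lines: okjpj ovmq enz okpfh bbo sntop gnlf
Hunk 2: at line 1 remove [ovmq,enz,okpfh] add [jzs] -> 5 lines: okjpj jzs bbo sntop gnlf
Hunk 3: at line 1 remove [jzs,bbo,sntop] add [qij,xmouw] -> 4 lines: okjpj qij xmouw gnlf
Hunk 4: at line 1 remove [qij,xmouw] add [uhya,qwysz] -> 4 lines: okjpj uhya qwysz gnlf
Final line count: 4

Answer: 4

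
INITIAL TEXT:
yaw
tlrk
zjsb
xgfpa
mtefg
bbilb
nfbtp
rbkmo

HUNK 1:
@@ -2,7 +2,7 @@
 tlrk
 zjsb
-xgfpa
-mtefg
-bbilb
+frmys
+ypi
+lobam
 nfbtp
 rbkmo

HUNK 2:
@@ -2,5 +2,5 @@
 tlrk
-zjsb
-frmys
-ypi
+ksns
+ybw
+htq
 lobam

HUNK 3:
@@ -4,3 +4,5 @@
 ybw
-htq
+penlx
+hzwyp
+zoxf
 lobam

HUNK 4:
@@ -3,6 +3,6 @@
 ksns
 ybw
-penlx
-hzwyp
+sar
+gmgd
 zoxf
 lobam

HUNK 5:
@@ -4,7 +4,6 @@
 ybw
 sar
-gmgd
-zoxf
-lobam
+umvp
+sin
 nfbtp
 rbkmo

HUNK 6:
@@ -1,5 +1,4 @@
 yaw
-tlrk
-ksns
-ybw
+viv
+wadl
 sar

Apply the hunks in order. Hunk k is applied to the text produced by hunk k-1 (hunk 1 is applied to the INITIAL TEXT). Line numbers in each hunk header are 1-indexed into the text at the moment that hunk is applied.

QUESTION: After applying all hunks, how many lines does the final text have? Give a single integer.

Answer: 8

Derivation:
Hunk 1: at line 2 remove [xgfpa,mtefg,bbilb] add [frmys,ypi,lobam] -> 8 lines: yaw tlrk zjsb frmys ypi lobam nfbtp rbkmo
Hunk 2: at line 2 remove [zjsb,frmys,ypi] add [ksns,ybw,htq] -> 8 lines: yaw tlrk ksns ybw htq lobam nfbtp rbkmo
Hunk 3: at line 4 remove [htq] add [penlx,hzwyp,zoxf] -> 10 lines: yaw tlrk ksns ybw penlx hzwyp zoxf lobam nfbtp rbkmo
Hunk 4: at line 3 remove [penlx,hzwyp] add [sar,gmgd] -> 10 lines: yaw tlrk ksns ybw sar gmgd zoxf lobam nfbtp rbkmo
Hunk 5: at line 4 remove [gmgd,zoxf,lobam] add [umvp,sin] -> 9 lines: yaw tlrk ksns ybw sar umvp sin nfbtp rbkmo
Hunk 6: at line 1 remove [tlrk,ksns,ybw] add [viv,wadl] -> 8 lines: yaw viv wadl sar umvp sin nfbtp rbkmo
Final line count: 8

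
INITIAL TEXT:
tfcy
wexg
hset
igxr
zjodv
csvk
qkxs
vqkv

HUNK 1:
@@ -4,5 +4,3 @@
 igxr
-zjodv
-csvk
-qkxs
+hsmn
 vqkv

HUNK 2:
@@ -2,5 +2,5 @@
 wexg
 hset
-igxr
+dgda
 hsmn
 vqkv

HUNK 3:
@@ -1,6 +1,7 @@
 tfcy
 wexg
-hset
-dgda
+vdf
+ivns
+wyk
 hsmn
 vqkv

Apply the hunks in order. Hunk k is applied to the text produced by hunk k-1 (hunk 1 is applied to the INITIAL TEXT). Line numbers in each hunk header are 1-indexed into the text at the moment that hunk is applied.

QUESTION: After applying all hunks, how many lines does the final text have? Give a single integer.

Hunk 1: at line 4 remove [zjodv,csvk,qkxs] add [hsmn] -> 6 lines: tfcy wexg hset igxr hsmn vqkv
Hunk 2: at line 2 remove [igxr] add [dgda] -> 6 lines: tfcy wexg hset dgda hsmn vqkv
Hunk 3: at line 1 remove [hset,dgda] add [vdf,ivns,wyk] -> 7 lines: tfcy wexg vdf ivns wyk hsmn vqkv
Final line count: 7

Answer: 7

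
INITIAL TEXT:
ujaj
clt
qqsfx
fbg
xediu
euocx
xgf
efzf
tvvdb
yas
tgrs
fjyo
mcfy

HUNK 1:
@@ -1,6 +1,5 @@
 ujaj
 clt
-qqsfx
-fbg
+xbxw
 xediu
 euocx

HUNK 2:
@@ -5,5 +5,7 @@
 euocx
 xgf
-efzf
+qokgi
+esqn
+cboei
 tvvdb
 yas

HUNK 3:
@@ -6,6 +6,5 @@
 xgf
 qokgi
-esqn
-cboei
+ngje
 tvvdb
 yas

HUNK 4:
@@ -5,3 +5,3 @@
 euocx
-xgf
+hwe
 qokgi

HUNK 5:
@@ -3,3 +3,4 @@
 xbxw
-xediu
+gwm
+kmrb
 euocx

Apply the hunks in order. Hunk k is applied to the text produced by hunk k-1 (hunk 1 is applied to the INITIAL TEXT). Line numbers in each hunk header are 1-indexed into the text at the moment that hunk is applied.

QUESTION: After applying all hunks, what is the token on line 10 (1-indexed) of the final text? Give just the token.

Hunk 1: at line 1 remove [qqsfx,fbg] add [xbxw] -> 12 lines: ujaj clt xbxw xediu euocx xgf efzf tvvdb yas tgrs fjyo mcfy
Hunk 2: at line 5 remove [efzf] add [qokgi,esqn,cboei] -> 14 lines: ujaj clt xbxw xediu euocx xgf qokgi esqn cboei tvvdb yas tgrs fjyo mcfy
Hunk 3: at line 6 remove [esqn,cboei] add [ngje] -> 13 lines: ujaj clt xbxw xediu euocx xgf qokgi ngje tvvdb yas tgrs fjyo mcfy
Hunk 4: at line 5 remove [xgf] add [hwe] -> 13 lines: ujaj clt xbxw xediu euocx hwe qokgi ngje tvvdb yas tgrs fjyo mcfy
Hunk 5: at line 3 remove [xediu] add [gwm,kmrb] -> 14 lines: ujaj clt xbxw gwm kmrb euocx hwe qokgi ngje tvvdb yas tgrs fjyo mcfy
Final line 10: tvvdb

Answer: tvvdb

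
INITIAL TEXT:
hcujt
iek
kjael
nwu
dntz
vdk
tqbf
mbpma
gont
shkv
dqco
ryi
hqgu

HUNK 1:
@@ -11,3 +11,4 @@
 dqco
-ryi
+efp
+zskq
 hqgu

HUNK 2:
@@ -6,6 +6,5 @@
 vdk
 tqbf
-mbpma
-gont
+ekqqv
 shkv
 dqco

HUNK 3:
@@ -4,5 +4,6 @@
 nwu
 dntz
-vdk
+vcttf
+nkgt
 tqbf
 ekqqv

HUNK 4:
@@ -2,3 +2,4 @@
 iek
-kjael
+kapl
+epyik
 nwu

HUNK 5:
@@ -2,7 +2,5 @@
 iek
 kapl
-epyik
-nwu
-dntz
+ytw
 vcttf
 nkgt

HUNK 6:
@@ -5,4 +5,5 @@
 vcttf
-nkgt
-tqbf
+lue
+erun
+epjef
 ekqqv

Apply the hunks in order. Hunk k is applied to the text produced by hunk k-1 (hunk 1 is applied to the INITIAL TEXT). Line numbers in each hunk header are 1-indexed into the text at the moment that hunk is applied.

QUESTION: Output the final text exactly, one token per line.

Hunk 1: at line 11 remove [ryi] add [efp,zskq] -> 14 lines: hcujt iek kjael nwu dntz vdk tqbf mbpma gont shkv dqco efp zskq hqgu
Hunk 2: at line 6 remove [mbpma,gont] add [ekqqv] -> 13 lines: hcujt iek kjael nwu dntz vdk tqbf ekqqv shkv dqco efp zskq hqgu
Hunk 3: at line 4 remove [vdk] add [vcttf,nkgt] -> 14 lines: hcujt iek kjael nwu dntz vcttf nkgt tqbf ekqqv shkv dqco efp zskq hqgu
Hunk 4: at line 2 remove [kjael] add [kapl,epyik] -> 15 lines: hcujt iek kapl epyik nwu dntz vcttf nkgt tqbf ekqqv shkv dqco efp zskq hqgu
Hunk 5: at line 2 remove [epyik,nwu,dntz] add [ytw] -> 13 lines: hcujt iek kapl ytw vcttf nkgt tqbf ekqqv shkv dqco efp zskq hqgu
Hunk 6: at line 5 remove [nkgt,tqbf] add [lue,erun,epjef] -> 14 lines: hcujt iek kapl ytw vcttf lue erun epjef ekqqv shkv dqco efp zskq hqgu

Answer: hcujt
iek
kapl
ytw
vcttf
lue
erun
epjef
ekqqv
shkv
dqco
efp
zskq
hqgu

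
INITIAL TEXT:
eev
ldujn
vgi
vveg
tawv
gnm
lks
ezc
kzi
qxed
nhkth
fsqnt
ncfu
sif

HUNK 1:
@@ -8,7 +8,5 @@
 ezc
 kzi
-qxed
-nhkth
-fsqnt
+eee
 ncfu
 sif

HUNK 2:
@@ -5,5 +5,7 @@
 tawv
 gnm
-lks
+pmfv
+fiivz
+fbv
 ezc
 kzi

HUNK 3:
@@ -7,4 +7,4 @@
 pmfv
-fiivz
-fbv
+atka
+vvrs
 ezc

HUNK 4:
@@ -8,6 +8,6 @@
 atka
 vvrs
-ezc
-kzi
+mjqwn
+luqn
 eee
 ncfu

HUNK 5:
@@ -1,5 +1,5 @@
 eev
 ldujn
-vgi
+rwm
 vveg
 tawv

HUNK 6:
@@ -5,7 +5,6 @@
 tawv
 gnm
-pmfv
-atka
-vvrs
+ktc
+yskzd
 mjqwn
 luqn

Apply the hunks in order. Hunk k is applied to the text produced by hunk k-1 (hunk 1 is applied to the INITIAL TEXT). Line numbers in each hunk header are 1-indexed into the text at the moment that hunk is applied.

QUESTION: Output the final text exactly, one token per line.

Hunk 1: at line 8 remove [qxed,nhkth,fsqnt] add [eee] -> 12 lines: eev ldujn vgi vveg tawv gnm lks ezc kzi eee ncfu sif
Hunk 2: at line 5 remove [lks] add [pmfv,fiivz,fbv] -> 14 lines: eev ldujn vgi vveg tawv gnm pmfv fiivz fbv ezc kzi eee ncfu sif
Hunk 3: at line 7 remove [fiivz,fbv] add [atka,vvrs] -> 14 lines: eev ldujn vgi vveg tawv gnm pmfv atka vvrs ezc kzi eee ncfu sif
Hunk 4: at line 8 remove [ezc,kzi] add [mjqwn,luqn] -> 14 lines: eev ldujn vgi vveg tawv gnm pmfv atka vvrs mjqwn luqn eee ncfu sif
Hunk 5: at line 1 remove [vgi] add [rwm] -> 14 lines: eev ldujn rwm vveg tawv gnm pmfv atka vvrs mjqwn luqn eee ncfu sif
Hunk 6: at line 5 remove [pmfv,atka,vvrs] add [ktc,yskzd] -> 13 lines: eev ldujn rwm vveg tawv gnm ktc yskzd mjqwn luqn eee ncfu sif

Answer: eev
ldujn
rwm
vveg
tawv
gnm
ktc
yskzd
mjqwn
luqn
eee
ncfu
sif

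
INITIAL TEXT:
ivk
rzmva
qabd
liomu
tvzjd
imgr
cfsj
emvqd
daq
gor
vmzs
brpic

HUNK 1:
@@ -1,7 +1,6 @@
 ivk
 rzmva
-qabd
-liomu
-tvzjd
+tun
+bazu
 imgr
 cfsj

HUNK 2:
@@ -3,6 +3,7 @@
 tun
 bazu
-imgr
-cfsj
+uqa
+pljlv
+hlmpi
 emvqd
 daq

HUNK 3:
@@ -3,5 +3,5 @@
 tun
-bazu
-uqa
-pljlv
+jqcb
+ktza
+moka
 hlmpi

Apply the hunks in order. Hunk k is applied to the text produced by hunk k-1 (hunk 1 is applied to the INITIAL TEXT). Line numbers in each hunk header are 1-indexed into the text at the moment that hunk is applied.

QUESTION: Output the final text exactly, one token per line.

Hunk 1: at line 1 remove [qabd,liomu,tvzjd] add [tun,bazu] -> 11 lines: ivk rzmva tun bazu imgr cfsj emvqd daq gor vmzs brpic
Hunk 2: at line 3 remove [imgr,cfsj] add [uqa,pljlv,hlmpi] -> 12 lines: ivk rzmva tun bazu uqa pljlv hlmpi emvqd daq gor vmzs brpic
Hunk 3: at line 3 remove [bazu,uqa,pljlv] add [jqcb,ktza,moka] -> 12 lines: ivk rzmva tun jqcb ktza moka hlmpi emvqd daq gor vmzs brpic

Answer: ivk
rzmva
tun
jqcb
ktza
moka
hlmpi
emvqd
daq
gor
vmzs
brpic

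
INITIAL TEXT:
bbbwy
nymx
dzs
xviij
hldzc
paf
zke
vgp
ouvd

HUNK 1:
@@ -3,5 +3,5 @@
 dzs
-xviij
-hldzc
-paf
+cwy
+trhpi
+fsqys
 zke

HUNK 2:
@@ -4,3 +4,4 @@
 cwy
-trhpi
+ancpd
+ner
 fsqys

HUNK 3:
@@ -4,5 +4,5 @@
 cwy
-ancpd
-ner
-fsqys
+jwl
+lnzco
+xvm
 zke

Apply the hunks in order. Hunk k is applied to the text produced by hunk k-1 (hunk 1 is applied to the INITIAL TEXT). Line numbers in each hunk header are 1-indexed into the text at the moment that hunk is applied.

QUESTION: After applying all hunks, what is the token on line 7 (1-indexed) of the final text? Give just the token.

Hunk 1: at line 3 remove [xviij,hldzc,paf] add [cwy,trhpi,fsqys] -> 9 lines: bbbwy nymx dzs cwy trhpi fsqys zke vgp ouvd
Hunk 2: at line 4 remove [trhpi] add [ancpd,ner] -> 10 lines: bbbwy nymx dzs cwy ancpd ner fsqys zke vgp ouvd
Hunk 3: at line 4 remove [ancpd,ner,fsqys] add [jwl,lnzco,xvm] -> 10 lines: bbbwy nymx dzs cwy jwl lnzco xvm zke vgp ouvd
Final line 7: xvm

Answer: xvm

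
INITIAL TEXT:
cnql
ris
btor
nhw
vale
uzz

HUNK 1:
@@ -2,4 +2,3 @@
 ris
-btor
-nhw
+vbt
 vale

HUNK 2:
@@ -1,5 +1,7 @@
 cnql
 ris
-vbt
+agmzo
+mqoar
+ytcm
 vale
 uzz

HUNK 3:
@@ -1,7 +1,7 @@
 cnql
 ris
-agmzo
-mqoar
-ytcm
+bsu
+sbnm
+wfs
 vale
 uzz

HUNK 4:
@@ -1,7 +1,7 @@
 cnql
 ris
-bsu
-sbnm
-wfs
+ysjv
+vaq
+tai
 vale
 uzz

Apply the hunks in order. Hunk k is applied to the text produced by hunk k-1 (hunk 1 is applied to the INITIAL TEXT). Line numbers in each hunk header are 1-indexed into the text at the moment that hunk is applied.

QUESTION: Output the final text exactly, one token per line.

Answer: cnql
ris
ysjv
vaq
tai
vale
uzz

Derivation:
Hunk 1: at line 2 remove [btor,nhw] add [vbt] -> 5 lines: cnql ris vbt vale uzz
Hunk 2: at line 1 remove [vbt] add [agmzo,mqoar,ytcm] -> 7 lines: cnql ris agmzo mqoar ytcm vale uzz
Hunk 3: at line 1 remove [agmzo,mqoar,ytcm] add [bsu,sbnm,wfs] -> 7 lines: cnql ris bsu sbnm wfs vale uzz
Hunk 4: at line 1 remove [bsu,sbnm,wfs] add [ysjv,vaq,tai] -> 7 lines: cnql ris ysjv vaq tai vale uzz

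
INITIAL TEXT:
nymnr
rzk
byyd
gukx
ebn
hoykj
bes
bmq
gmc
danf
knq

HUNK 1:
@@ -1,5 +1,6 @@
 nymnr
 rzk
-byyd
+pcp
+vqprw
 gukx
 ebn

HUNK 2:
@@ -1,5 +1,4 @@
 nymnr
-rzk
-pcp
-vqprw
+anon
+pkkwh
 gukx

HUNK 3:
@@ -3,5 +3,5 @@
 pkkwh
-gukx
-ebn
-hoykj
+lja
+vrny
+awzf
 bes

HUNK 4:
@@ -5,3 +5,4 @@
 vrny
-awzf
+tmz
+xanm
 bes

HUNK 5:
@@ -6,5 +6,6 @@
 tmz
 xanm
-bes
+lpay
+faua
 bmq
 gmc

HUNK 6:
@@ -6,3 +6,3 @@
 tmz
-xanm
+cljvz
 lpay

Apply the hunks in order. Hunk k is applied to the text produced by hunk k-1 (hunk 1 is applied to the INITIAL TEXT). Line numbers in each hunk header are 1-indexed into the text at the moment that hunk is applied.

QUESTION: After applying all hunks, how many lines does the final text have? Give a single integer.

Answer: 13

Derivation:
Hunk 1: at line 1 remove [byyd] add [pcp,vqprw] -> 12 lines: nymnr rzk pcp vqprw gukx ebn hoykj bes bmq gmc danf knq
Hunk 2: at line 1 remove [rzk,pcp,vqprw] add [anon,pkkwh] -> 11 lines: nymnr anon pkkwh gukx ebn hoykj bes bmq gmc danf knq
Hunk 3: at line 3 remove [gukx,ebn,hoykj] add [lja,vrny,awzf] -> 11 lines: nymnr anon pkkwh lja vrny awzf bes bmq gmc danf knq
Hunk 4: at line 5 remove [awzf] add [tmz,xanm] -> 12 lines: nymnr anon pkkwh lja vrny tmz xanm bes bmq gmc danf knq
Hunk 5: at line 6 remove [bes] add [lpay,faua] -> 13 lines: nymnr anon pkkwh lja vrny tmz xanm lpay faua bmq gmc danf knq
Hunk 6: at line 6 remove [xanm] add [cljvz] -> 13 lines: nymnr anon pkkwh lja vrny tmz cljvz lpay faua bmq gmc danf knq
Final line count: 13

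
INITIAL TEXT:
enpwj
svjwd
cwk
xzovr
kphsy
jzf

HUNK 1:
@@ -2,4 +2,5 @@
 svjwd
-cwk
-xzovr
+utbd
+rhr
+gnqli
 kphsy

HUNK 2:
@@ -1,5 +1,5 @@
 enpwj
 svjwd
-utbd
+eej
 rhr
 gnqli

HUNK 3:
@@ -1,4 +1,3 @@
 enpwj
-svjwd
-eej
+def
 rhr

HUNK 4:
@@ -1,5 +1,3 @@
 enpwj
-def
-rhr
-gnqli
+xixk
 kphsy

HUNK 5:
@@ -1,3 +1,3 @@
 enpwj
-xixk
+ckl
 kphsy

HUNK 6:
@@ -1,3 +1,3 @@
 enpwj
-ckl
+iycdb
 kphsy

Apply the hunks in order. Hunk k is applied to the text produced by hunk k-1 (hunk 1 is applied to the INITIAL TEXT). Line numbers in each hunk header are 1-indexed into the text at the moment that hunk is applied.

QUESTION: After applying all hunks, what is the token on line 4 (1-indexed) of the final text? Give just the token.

Answer: jzf

Derivation:
Hunk 1: at line 2 remove [cwk,xzovr] add [utbd,rhr,gnqli] -> 7 lines: enpwj svjwd utbd rhr gnqli kphsy jzf
Hunk 2: at line 1 remove [utbd] add [eej] -> 7 lines: enpwj svjwd eej rhr gnqli kphsy jzf
Hunk 3: at line 1 remove [svjwd,eej] add [def] -> 6 lines: enpwj def rhr gnqli kphsy jzf
Hunk 4: at line 1 remove [def,rhr,gnqli] add [xixk] -> 4 lines: enpwj xixk kphsy jzf
Hunk 5: at line 1 remove [xixk] add [ckl] -> 4 lines: enpwj ckl kphsy jzf
Hunk 6: at line 1 remove [ckl] add [iycdb] -> 4 lines: enpwj iycdb kphsy jzf
Final line 4: jzf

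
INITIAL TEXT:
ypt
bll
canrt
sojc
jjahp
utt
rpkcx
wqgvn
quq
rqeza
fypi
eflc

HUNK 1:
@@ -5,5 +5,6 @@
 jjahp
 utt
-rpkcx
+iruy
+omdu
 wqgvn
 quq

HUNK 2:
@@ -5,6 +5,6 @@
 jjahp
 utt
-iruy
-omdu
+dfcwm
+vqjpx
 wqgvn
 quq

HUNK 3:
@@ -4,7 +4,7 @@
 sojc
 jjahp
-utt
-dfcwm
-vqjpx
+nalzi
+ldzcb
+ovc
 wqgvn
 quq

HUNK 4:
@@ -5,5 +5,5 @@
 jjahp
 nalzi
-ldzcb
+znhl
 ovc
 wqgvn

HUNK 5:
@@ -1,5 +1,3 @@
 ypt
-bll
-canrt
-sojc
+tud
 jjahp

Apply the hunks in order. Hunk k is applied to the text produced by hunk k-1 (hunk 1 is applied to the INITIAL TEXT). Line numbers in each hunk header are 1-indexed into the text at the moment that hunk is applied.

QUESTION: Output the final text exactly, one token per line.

Hunk 1: at line 5 remove [rpkcx] add [iruy,omdu] -> 13 lines: ypt bll canrt sojc jjahp utt iruy omdu wqgvn quq rqeza fypi eflc
Hunk 2: at line 5 remove [iruy,omdu] add [dfcwm,vqjpx] -> 13 lines: ypt bll canrt sojc jjahp utt dfcwm vqjpx wqgvn quq rqeza fypi eflc
Hunk 3: at line 4 remove [utt,dfcwm,vqjpx] add [nalzi,ldzcb,ovc] -> 13 lines: ypt bll canrt sojc jjahp nalzi ldzcb ovc wqgvn quq rqeza fypi eflc
Hunk 4: at line 5 remove [ldzcb] add [znhl] -> 13 lines: ypt bll canrt sojc jjahp nalzi znhl ovc wqgvn quq rqeza fypi eflc
Hunk 5: at line 1 remove [bll,canrt,sojc] add [tud] -> 11 lines: ypt tud jjahp nalzi znhl ovc wqgvn quq rqeza fypi eflc

Answer: ypt
tud
jjahp
nalzi
znhl
ovc
wqgvn
quq
rqeza
fypi
eflc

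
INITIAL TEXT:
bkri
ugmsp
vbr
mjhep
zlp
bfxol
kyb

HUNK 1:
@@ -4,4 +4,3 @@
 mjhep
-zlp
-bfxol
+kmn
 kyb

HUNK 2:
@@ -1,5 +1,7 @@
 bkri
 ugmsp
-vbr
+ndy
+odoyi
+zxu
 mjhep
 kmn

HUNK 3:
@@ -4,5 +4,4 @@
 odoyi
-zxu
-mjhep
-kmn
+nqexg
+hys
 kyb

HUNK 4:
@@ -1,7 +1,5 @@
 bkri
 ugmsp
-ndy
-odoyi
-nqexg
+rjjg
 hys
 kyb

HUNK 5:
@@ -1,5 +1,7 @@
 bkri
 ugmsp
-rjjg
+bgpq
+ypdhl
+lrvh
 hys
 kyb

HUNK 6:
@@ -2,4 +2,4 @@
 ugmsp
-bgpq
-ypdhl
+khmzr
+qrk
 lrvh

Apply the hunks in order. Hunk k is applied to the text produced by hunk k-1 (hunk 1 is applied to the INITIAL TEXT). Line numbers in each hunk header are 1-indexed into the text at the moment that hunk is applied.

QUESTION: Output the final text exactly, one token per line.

Answer: bkri
ugmsp
khmzr
qrk
lrvh
hys
kyb

Derivation:
Hunk 1: at line 4 remove [zlp,bfxol] add [kmn] -> 6 lines: bkri ugmsp vbr mjhep kmn kyb
Hunk 2: at line 1 remove [vbr] add [ndy,odoyi,zxu] -> 8 lines: bkri ugmsp ndy odoyi zxu mjhep kmn kyb
Hunk 3: at line 4 remove [zxu,mjhep,kmn] add [nqexg,hys] -> 7 lines: bkri ugmsp ndy odoyi nqexg hys kyb
Hunk 4: at line 1 remove [ndy,odoyi,nqexg] add [rjjg] -> 5 lines: bkri ugmsp rjjg hys kyb
Hunk 5: at line 1 remove [rjjg] add [bgpq,ypdhl,lrvh] -> 7 lines: bkri ugmsp bgpq ypdhl lrvh hys kyb
Hunk 6: at line 2 remove [bgpq,ypdhl] add [khmzr,qrk] -> 7 lines: bkri ugmsp khmzr qrk lrvh hys kyb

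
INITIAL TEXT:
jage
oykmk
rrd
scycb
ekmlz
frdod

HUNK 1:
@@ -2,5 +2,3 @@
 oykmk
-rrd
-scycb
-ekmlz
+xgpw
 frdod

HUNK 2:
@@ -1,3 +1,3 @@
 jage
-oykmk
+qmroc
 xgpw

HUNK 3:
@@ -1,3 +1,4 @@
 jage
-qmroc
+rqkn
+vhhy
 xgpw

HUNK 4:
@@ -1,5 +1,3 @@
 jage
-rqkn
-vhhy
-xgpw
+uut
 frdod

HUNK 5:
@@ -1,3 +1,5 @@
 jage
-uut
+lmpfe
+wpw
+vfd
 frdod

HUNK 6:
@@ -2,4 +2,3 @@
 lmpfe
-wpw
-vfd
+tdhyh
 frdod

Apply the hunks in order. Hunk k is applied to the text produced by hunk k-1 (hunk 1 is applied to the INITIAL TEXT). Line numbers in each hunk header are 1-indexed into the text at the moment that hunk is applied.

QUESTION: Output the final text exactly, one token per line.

Answer: jage
lmpfe
tdhyh
frdod

Derivation:
Hunk 1: at line 2 remove [rrd,scycb,ekmlz] add [xgpw] -> 4 lines: jage oykmk xgpw frdod
Hunk 2: at line 1 remove [oykmk] add [qmroc] -> 4 lines: jage qmroc xgpw frdod
Hunk 3: at line 1 remove [qmroc] add [rqkn,vhhy] -> 5 lines: jage rqkn vhhy xgpw frdod
Hunk 4: at line 1 remove [rqkn,vhhy,xgpw] add [uut] -> 3 lines: jage uut frdod
Hunk 5: at line 1 remove [uut] add [lmpfe,wpw,vfd] -> 5 lines: jage lmpfe wpw vfd frdod
Hunk 6: at line 2 remove [wpw,vfd] add [tdhyh] -> 4 lines: jage lmpfe tdhyh frdod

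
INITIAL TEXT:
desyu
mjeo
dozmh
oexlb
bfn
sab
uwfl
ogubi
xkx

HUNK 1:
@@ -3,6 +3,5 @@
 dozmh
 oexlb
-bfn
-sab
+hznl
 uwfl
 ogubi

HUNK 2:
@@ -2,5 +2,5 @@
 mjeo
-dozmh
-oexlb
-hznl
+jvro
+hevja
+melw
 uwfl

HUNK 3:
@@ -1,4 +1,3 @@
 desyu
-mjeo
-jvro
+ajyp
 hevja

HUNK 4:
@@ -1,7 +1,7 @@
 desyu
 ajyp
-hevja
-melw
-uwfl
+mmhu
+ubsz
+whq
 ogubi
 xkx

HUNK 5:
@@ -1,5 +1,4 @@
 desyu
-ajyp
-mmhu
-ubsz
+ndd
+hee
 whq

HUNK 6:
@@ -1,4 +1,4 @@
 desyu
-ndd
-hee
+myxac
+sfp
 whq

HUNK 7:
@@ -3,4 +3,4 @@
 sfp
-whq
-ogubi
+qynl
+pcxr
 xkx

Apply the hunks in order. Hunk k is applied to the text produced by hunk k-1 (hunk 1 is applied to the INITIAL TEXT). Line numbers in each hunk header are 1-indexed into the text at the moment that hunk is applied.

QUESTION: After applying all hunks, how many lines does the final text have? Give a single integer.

Answer: 6

Derivation:
Hunk 1: at line 3 remove [bfn,sab] add [hznl] -> 8 lines: desyu mjeo dozmh oexlb hznl uwfl ogubi xkx
Hunk 2: at line 2 remove [dozmh,oexlb,hznl] add [jvro,hevja,melw] -> 8 lines: desyu mjeo jvro hevja melw uwfl ogubi xkx
Hunk 3: at line 1 remove [mjeo,jvro] add [ajyp] -> 7 lines: desyu ajyp hevja melw uwfl ogubi xkx
Hunk 4: at line 1 remove [hevja,melw,uwfl] add [mmhu,ubsz,whq] -> 7 lines: desyu ajyp mmhu ubsz whq ogubi xkx
Hunk 5: at line 1 remove [ajyp,mmhu,ubsz] add [ndd,hee] -> 6 lines: desyu ndd hee whq ogubi xkx
Hunk 6: at line 1 remove [ndd,hee] add [myxac,sfp] -> 6 lines: desyu myxac sfp whq ogubi xkx
Hunk 7: at line 3 remove [whq,ogubi] add [qynl,pcxr] -> 6 lines: desyu myxac sfp qynl pcxr xkx
Final line count: 6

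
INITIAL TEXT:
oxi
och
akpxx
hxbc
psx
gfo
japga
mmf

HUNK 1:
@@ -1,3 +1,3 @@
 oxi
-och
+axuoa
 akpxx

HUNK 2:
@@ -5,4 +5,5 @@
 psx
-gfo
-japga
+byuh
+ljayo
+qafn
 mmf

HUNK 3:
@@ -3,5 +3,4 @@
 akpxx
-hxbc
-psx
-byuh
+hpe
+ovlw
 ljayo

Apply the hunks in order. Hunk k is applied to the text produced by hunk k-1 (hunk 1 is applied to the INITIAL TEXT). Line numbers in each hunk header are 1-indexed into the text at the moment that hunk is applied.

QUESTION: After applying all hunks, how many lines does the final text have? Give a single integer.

Hunk 1: at line 1 remove [och] add [axuoa] -> 8 lines: oxi axuoa akpxx hxbc psx gfo japga mmf
Hunk 2: at line 5 remove [gfo,japga] add [byuh,ljayo,qafn] -> 9 lines: oxi axuoa akpxx hxbc psx byuh ljayo qafn mmf
Hunk 3: at line 3 remove [hxbc,psx,byuh] add [hpe,ovlw] -> 8 lines: oxi axuoa akpxx hpe ovlw ljayo qafn mmf
Final line count: 8

Answer: 8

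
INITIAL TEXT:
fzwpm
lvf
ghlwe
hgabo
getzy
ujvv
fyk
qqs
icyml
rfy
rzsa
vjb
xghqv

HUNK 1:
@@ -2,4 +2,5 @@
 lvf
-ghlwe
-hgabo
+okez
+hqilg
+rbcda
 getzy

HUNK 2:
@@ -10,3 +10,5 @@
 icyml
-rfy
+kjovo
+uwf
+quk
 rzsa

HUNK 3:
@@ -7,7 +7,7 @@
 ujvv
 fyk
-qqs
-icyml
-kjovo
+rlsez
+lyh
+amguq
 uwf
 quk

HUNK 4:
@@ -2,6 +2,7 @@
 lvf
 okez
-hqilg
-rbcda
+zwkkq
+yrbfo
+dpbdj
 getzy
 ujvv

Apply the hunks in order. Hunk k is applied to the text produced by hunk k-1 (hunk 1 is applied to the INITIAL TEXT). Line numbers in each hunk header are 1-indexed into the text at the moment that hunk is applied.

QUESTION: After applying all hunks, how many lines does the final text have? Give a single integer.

Answer: 17

Derivation:
Hunk 1: at line 2 remove [ghlwe,hgabo] add [okez,hqilg,rbcda] -> 14 lines: fzwpm lvf okez hqilg rbcda getzy ujvv fyk qqs icyml rfy rzsa vjb xghqv
Hunk 2: at line 10 remove [rfy] add [kjovo,uwf,quk] -> 16 lines: fzwpm lvf okez hqilg rbcda getzy ujvv fyk qqs icyml kjovo uwf quk rzsa vjb xghqv
Hunk 3: at line 7 remove [qqs,icyml,kjovo] add [rlsez,lyh,amguq] -> 16 lines: fzwpm lvf okez hqilg rbcda getzy ujvv fyk rlsez lyh amguq uwf quk rzsa vjb xghqv
Hunk 4: at line 2 remove [hqilg,rbcda] add [zwkkq,yrbfo,dpbdj] -> 17 lines: fzwpm lvf okez zwkkq yrbfo dpbdj getzy ujvv fyk rlsez lyh amguq uwf quk rzsa vjb xghqv
Final line count: 17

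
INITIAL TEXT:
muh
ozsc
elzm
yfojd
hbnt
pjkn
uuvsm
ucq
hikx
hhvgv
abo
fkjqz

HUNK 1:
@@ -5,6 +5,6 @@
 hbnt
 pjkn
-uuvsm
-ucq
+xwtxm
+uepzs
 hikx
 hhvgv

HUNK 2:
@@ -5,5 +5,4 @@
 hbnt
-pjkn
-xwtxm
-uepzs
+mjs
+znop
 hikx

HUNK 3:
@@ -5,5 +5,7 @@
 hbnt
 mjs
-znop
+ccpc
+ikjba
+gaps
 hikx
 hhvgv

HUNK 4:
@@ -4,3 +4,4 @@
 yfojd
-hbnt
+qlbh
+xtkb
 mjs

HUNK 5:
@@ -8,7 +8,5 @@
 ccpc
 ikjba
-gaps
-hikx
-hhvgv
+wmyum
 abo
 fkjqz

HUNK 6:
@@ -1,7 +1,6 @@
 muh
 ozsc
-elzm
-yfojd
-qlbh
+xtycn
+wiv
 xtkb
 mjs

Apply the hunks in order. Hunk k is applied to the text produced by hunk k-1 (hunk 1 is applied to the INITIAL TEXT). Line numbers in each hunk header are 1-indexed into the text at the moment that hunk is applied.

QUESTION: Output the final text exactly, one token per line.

Answer: muh
ozsc
xtycn
wiv
xtkb
mjs
ccpc
ikjba
wmyum
abo
fkjqz

Derivation:
Hunk 1: at line 5 remove [uuvsm,ucq] add [xwtxm,uepzs] -> 12 lines: muh ozsc elzm yfojd hbnt pjkn xwtxm uepzs hikx hhvgv abo fkjqz
Hunk 2: at line 5 remove [pjkn,xwtxm,uepzs] add [mjs,znop] -> 11 lines: muh ozsc elzm yfojd hbnt mjs znop hikx hhvgv abo fkjqz
Hunk 3: at line 5 remove [znop] add [ccpc,ikjba,gaps] -> 13 lines: muh ozsc elzm yfojd hbnt mjs ccpc ikjba gaps hikx hhvgv abo fkjqz
Hunk 4: at line 4 remove [hbnt] add [qlbh,xtkb] -> 14 lines: muh ozsc elzm yfojd qlbh xtkb mjs ccpc ikjba gaps hikx hhvgv abo fkjqz
Hunk 5: at line 8 remove [gaps,hikx,hhvgv] add [wmyum] -> 12 lines: muh ozsc elzm yfojd qlbh xtkb mjs ccpc ikjba wmyum abo fkjqz
Hunk 6: at line 1 remove [elzm,yfojd,qlbh] add [xtycn,wiv] -> 11 lines: muh ozsc xtycn wiv xtkb mjs ccpc ikjba wmyum abo fkjqz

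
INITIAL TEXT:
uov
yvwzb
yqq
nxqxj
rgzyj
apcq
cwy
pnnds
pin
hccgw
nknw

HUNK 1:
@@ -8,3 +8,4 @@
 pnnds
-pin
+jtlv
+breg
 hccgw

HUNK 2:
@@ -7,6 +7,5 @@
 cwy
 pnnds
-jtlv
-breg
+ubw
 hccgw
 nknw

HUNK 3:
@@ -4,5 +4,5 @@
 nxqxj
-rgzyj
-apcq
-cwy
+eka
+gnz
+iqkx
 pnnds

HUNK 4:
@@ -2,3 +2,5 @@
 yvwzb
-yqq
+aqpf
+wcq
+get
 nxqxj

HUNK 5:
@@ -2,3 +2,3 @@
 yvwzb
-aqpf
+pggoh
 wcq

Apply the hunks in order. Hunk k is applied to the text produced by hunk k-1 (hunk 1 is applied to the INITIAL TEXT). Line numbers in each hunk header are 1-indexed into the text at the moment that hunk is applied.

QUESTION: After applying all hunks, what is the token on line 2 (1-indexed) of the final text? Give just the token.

Hunk 1: at line 8 remove [pin] add [jtlv,breg] -> 12 lines: uov yvwzb yqq nxqxj rgzyj apcq cwy pnnds jtlv breg hccgw nknw
Hunk 2: at line 7 remove [jtlv,breg] add [ubw] -> 11 lines: uov yvwzb yqq nxqxj rgzyj apcq cwy pnnds ubw hccgw nknw
Hunk 3: at line 4 remove [rgzyj,apcq,cwy] add [eka,gnz,iqkx] -> 11 lines: uov yvwzb yqq nxqxj eka gnz iqkx pnnds ubw hccgw nknw
Hunk 4: at line 2 remove [yqq] add [aqpf,wcq,get] -> 13 lines: uov yvwzb aqpf wcq get nxqxj eka gnz iqkx pnnds ubw hccgw nknw
Hunk 5: at line 2 remove [aqpf] add [pggoh] -> 13 lines: uov yvwzb pggoh wcq get nxqxj eka gnz iqkx pnnds ubw hccgw nknw
Final line 2: yvwzb

Answer: yvwzb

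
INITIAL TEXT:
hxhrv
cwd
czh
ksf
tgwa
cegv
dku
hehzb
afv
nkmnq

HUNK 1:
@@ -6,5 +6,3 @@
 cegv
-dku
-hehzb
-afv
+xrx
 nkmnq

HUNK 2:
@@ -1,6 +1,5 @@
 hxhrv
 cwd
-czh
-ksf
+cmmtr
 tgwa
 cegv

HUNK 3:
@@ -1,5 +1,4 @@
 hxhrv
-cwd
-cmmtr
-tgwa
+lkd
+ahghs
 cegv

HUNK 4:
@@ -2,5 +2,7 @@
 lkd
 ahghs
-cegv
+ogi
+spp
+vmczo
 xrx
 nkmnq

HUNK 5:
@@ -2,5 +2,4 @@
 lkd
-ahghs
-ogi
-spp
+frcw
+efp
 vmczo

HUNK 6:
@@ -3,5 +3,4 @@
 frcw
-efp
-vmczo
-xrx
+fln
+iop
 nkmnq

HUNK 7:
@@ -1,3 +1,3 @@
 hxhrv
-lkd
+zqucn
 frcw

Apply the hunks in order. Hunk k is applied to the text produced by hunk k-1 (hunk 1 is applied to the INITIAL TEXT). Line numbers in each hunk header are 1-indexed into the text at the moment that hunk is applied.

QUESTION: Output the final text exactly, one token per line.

Hunk 1: at line 6 remove [dku,hehzb,afv] add [xrx] -> 8 lines: hxhrv cwd czh ksf tgwa cegv xrx nkmnq
Hunk 2: at line 1 remove [czh,ksf] add [cmmtr] -> 7 lines: hxhrv cwd cmmtr tgwa cegv xrx nkmnq
Hunk 3: at line 1 remove [cwd,cmmtr,tgwa] add [lkd,ahghs] -> 6 lines: hxhrv lkd ahghs cegv xrx nkmnq
Hunk 4: at line 2 remove [cegv] add [ogi,spp,vmczo] -> 8 lines: hxhrv lkd ahghs ogi spp vmczo xrx nkmnq
Hunk 5: at line 2 remove [ahghs,ogi,spp] add [frcw,efp] -> 7 lines: hxhrv lkd frcw efp vmczo xrx nkmnq
Hunk 6: at line 3 remove [efp,vmczo,xrx] add [fln,iop] -> 6 lines: hxhrv lkd frcw fln iop nkmnq
Hunk 7: at line 1 remove [lkd] add [zqucn] -> 6 lines: hxhrv zqucn frcw fln iop nkmnq

Answer: hxhrv
zqucn
frcw
fln
iop
nkmnq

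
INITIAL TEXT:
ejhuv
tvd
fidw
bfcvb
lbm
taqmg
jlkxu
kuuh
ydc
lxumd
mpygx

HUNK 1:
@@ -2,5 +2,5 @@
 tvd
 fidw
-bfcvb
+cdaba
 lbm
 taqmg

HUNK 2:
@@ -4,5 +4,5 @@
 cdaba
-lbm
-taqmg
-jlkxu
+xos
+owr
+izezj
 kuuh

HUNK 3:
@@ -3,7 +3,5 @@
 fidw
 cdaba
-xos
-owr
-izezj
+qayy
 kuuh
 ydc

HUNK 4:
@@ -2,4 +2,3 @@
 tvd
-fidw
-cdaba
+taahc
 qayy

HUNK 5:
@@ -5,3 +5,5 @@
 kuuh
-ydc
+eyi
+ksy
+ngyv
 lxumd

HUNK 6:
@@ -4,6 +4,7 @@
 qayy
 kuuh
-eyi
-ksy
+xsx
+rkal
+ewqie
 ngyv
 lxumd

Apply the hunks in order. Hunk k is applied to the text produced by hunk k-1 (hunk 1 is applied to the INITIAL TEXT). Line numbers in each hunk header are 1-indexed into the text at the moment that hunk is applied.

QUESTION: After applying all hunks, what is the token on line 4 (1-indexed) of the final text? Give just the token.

Hunk 1: at line 2 remove [bfcvb] add [cdaba] -> 11 lines: ejhuv tvd fidw cdaba lbm taqmg jlkxu kuuh ydc lxumd mpygx
Hunk 2: at line 4 remove [lbm,taqmg,jlkxu] add [xos,owr,izezj] -> 11 lines: ejhuv tvd fidw cdaba xos owr izezj kuuh ydc lxumd mpygx
Hunk 3: at line 3 remove [xos,owr,izezj] add [qayy] -> 9 lines: ejhuv tvd fidw cdaba qayy kuuh ydc lxumd mpygx
Hunk 4: at line 2 remove [fidw,cdaba] add [taahc] -> 8 lines: ejhuv tvd taahc qayy kuuh ydc lxumd mpygx
Hunk 5: at line 5 remove [ydc] add [eyi,ksy,ngyv] -> 10 lines: ejhuv tvd taahc qayy kuuh eyi ksy ngyv lxumd mpygx
Hunk 6: at line 4 remove [eyi,ksy] add [xsx,rkal,ewqie] -> 11 lines: ejhuv tvd taahc qayy kuuh xsx rkal ewqie ngyv lxumd mpygx
Final line 4: qayy

Answer: qayy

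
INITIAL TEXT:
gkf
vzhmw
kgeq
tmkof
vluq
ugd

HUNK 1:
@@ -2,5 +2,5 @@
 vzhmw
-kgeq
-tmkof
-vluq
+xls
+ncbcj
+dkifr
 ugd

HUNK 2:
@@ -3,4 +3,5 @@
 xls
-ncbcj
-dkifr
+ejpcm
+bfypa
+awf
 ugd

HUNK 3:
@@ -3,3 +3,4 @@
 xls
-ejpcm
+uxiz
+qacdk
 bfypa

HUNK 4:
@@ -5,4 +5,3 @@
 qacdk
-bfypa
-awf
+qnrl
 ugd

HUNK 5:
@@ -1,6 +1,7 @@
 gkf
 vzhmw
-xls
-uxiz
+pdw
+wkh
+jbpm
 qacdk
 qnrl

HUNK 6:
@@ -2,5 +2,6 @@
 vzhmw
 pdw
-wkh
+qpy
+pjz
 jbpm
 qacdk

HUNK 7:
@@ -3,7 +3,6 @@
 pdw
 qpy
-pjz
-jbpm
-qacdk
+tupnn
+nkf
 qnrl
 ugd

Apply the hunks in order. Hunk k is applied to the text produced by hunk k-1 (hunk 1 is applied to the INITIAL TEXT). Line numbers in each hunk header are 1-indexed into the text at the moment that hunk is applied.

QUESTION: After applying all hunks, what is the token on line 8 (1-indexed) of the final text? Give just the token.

Hunk 1: at line 2 remove [kgeq,tmkof,vluq] add [xls,ncbcj,dkifr] -> 6 lines: gkf vzhmw xls ncbcj dkifr ugd
Hunk 2: at line 3 remove [ncbcj,dkifr] add [ejpcm,bfypa,awf] -> 7 lines: gkf vzhmw xls ejpcm bfypa awf ugd
Hunk 3: at line 3 remove [ejpcm] add [uxiz,qacdk] -> 8 lines: gkf vzhmw xls uxiz qacdk bfypa awf ugd
Hunk 4: at line 5 remove [bfypa,awf] add [qnrl] -> 7 lines: gkf vzhmw xls uxiz qacdk qnrl ugd
Hunk 5: at line 1 remove [xls,uxiz] add [pdw,wkh,jbpm] -> 8 lines: gkf vzhmw pdw wkh jbpm qacdk qnrl ugd
Hunk 6: at line 2 remove [wkh] add [qpy,pjz] -> 9 lines: gkf vzhmw pdw qpy pjz jbpm qacdk qnrl ugd
Hunk 7: at line 3 remove [pjz,jbpm,qacdk] add [tupnn,nkf] -> 8 lines: gkf vzhmw pdw qpy tupnn nkf qnrl ugd
Final line 8: ugd

Answer: ugd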